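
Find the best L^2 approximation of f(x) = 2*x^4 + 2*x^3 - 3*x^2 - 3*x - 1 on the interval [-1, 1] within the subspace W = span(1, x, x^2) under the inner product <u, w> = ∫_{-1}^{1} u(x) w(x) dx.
g(x) = -9*x^2/7 - 9*x/5 - 41/35

The best approximation g ∈ W is the orthogonal projection of f onto W. Writing g = a_0 + a_1 x + a_2 x^2, the coefficients solve the normal equations G · a = b where
  G_{ij} = <φ_i, φ_j> and b_i = <f, φ_i>, with φ_0 = 1, φ_1 = x, φ_2 = x^2.
G =
  [2, 0, 2/3]
  [0, 2/3, 0]
  [2/3, 0, 2/5],
b = (-16/5, -6/5, -136/105).
Solving gives a_0 = -41/35, a_1 = -9/5, a_2 = -9/7, so
  g(x) = -9*x^2/7 - 9*x/5 - 41/35.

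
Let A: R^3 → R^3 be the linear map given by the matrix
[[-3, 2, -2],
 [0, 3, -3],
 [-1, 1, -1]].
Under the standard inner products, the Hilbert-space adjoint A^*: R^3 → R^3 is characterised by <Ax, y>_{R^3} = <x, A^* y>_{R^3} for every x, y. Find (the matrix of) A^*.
A^* = A^T =
[[-3, 0, -1],
 [2, 3, 1],
 [-2, -3, -1]]

For real matrices with standard dot products, the defining identity <Ax, y> = <x, A^* y> gives (Ax)^T y = x^T (A^*) y, i.e. x^T A^T y = x^T (A^*) y. Since this holds for all x, y, we must have A^* = A^T. Therefore
A^* =
[[-3, 0, -1],
 [2, 3, 1],
 [-2, -3, -1]].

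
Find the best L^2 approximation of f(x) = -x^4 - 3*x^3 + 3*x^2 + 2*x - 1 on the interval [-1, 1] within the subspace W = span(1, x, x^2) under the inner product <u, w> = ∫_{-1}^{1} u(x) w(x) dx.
g(x) = 15*x^2/7 + x/5 - 32/35

The best approximation g ∈ W is the orthogonal projection of f onto W. Writing g = a_0 + a_1 x + a_2 x^2, the coefficients solve the normal equations G · a = b where
  G_{ij} = <φ_i, φ_j> and b_i = <f, φ_i>, with φ_0 = 1, φ_1 = x, φ_2 = x^2.
G =
  [2, 0, 2/3]
  [0, 2/3, 0]
  [2/3, 0, 2/5],
b = (-2/5, 2/15, 26/105).
Solving gives a_0 = -32/35, a_1 = 1/5, a_2 = 15/7, so
  g(x) = 15*x^2/7 + x/5 - 32/35.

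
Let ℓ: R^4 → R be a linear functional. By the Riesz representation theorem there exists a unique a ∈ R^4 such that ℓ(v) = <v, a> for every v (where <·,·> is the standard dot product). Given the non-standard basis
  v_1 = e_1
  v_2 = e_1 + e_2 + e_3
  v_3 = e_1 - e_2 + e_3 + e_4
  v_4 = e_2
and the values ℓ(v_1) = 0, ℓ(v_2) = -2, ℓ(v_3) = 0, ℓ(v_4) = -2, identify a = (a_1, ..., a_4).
a = (0, -2, 0, -2)

Write a = (a_1, ..., a_4) in the standard basis. For each basis vector v_i, ℓ(v_i) = <v_i, a> is a linear equation in the a_j's. Collect the n equations into a matrix system V a = ℓ, where row i of V is v_i (expressed in the standard basis). Since V is invertible (lower-triangular with 1s on the diagonal, up to permutation), solve by back-substitution:
  V =
[[1, 0, 0, 0],
 [1, 1, 1, 0],
 [1, -1, 1, 1],
 [0, 1, 0, 0]]
  V a = (0, -2, 0, -2)
Solving gives a = (0, -2, 0, -2).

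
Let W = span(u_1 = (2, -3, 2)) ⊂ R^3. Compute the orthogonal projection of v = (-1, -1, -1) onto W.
proj_W(v) = (-2/17, 3/17, -2/17)

Set up U = [u_1 | ... | u_1] ∈ R^(3×1). The projector onto W = col(U) is P = U (U^T U)^(-1) U^T.
Compute U^T U =
  [17],
and U^T v = (-1).
Solve U^T U · c = U^T v for the coefficients: c = (-1/17). The projection is proj_W(v) = U c.
Check: (v - proj_W(v)) · u_1 = 0  (should be 0).
Result: proj_W(v) = (-2/17, 3/17, -2/17).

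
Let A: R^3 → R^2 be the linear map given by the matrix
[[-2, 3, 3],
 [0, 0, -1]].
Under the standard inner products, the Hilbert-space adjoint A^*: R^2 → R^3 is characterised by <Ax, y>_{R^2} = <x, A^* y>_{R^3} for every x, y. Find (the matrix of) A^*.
A^* = A^T =
[[-2, 0],
 [3, 0],
 [3, -1]]

For real matrices with standard dot products, the defining identity <Ax, y> = <x, A^* y> gives (Ax)^T y = x^T (A^*) y, i.e. x^T A^T y = x^T (A^*) y. Since this holds for all x, y, we must have A^* = A^T. Therefore
A^* =
[[-2, 0],
 [3, 0],
 [3, -1]].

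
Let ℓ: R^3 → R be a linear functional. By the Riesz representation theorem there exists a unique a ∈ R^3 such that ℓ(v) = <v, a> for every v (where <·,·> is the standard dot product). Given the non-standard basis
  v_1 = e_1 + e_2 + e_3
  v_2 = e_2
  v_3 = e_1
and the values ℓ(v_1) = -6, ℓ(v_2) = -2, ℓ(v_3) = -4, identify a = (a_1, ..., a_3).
a = (-4, -2, 0)

Write a = (a_1, ..., a_3) in the standard basis. For each basis vector v_i, ℓ(v_i) = <v_i, a> is a linear equation in the a_j's. Collect the n equations into a matrix system V a = ℓ, where row i of V is v_i (expressed in the standard basis). Since V is invertible (lower-triangular with 1s on the diagonal, up to permutation), solve by back-substitution:
  V =
[[1, 1, 1],
 [0, 1, 0],
 [1, 0, 0]]
  V a = (-6, -2, -4)
Solving gives a = (-4, -2, 0).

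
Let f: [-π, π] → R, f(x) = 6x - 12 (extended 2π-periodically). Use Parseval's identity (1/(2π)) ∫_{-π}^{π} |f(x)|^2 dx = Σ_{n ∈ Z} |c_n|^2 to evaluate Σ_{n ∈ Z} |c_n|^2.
Σ |c_n|^2 = 12π^2 + 144

Expand and integrate term by term over [-π, π]:
  ∫ (6x)^2 dx = 36·(2π^3/3); ∫ 2·6·(-12)·x dx = 0 (odd integrand); ∫ (-12)^2 dx = 144·2π.
So (1/(2π)) ∫_{-π}^{π} (6x - 12)^2 dx = 36π^2/3 + 144 = 12π^2 + 144.
Parseval ⇒ Σ |c_n|^2 = 12π^2 + 144.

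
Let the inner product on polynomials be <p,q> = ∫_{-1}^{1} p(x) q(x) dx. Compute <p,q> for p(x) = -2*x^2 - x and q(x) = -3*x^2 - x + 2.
<p,q> = 2/5

Expand the product: p(x)·q(x) = 6*x^4 + 5*x^3 - 3*x^2 - 2*x.
∫_{-1}^{1} of each monomial x^k gives [2/(k+1) if k even, 0 if k odd]. Integrating term-by-term (or equivalently evaluating the antiderivative F(x) = 6*x^5/5 + 5*x^4/4 - x^3 - x^2 at the endpoints):
  F(1) − F(−1) = 9/20 − (1/20) = 2/5.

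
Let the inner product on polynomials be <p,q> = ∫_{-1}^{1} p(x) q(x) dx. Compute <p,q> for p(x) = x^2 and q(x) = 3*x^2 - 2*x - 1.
<p,q> = 8/15

Expand the product: p(x)·q(x) = 3*x^4 - 2*x^3 - x^2.
∫_{-1}^{1} of each monomial x^k gives [2/(k+1) if k even, 0 if k odd]. Integrating term-by-term (or equivalently evaluating the antiderivative F(x) = 3*x^5/5 - x^4/2 - x^3/3 at the endpoints):
  F(1) − F(−1) = -7/30 − (-23/30) = 8/15.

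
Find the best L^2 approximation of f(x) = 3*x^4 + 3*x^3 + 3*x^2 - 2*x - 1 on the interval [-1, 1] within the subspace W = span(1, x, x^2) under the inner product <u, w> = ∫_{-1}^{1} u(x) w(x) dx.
g(x) = 39*x^2/7 - x/5 - 44/35

The best approximation g ∈ W is the orthogonal projection of f onto W. Writing g = a_0 + a_1 x + a_2 x^2, the coefficients solve the normal equations G · a = b where
  G_{ij} = <φ_i, φ_j> and b_i = <f, φ_i>, with φ_0 = 1, φ_1 = x, φ_2 = x^2.
G =
  [2, 0, 2/3]
  [0, 2/3, 0]
  [2/3, 0, 2/5],
b = (6/5, -2/15, 146/105).
Solving gives a_0 = -44/35, a_1 = -1/5, a_2 = 39/7, so
  g(x) = 39*x^2/7 - x/5 - 44/35.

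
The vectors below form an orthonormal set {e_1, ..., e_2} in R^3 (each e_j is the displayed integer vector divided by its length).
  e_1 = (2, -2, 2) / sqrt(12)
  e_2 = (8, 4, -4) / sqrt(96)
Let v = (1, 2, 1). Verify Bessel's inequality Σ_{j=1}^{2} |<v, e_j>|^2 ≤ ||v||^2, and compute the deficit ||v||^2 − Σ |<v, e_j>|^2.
Σ |<v, e_j>|^2 = 3/2; ||v||^2 = 6; deficit = 9/2

Write each e_j = u_j / sqrt(<u_j, u_j>) where u_j is the displayed integer vector. Then <v, e_j> = <v, u_j> / sqrt(<u_j, u_j>), so |<v, e_j>|^2 = <v, u_j>^2 / <u_j, u_j>.
Coefficients: <v, e_1> = 0/sqrt(12), <v, e_2> = 12/sqrt(96).
Square and sum: Σ |<v, e_j>|^2 = 3/2.
Compute ||v||^2 = v·v = 6.
Deficit = 6 − 3/2 = 9/2 ≥ 0, confirming Bessel's inequality. (The deficit equals ||v − Σ <v,e_j> e_j||^2, the squared distance from v to span{e_j}.)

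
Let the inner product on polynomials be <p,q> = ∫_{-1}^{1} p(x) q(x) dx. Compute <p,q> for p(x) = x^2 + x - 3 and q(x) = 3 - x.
<p,q> = -50/3

Expand the product: p(x)·q(x) = -x^3 + 2*x^2 + 6*x - 9.
∫_{-1}^{1} of each monomial x^k gives [2/(k+1) if k even, 0 if k odd]. Integrating term-by-term (or equivalently evaluating the antiderivative F(x) = -x^4/4 + 2*x^3/3 + 3*x^2 - 9*x at the endpoints):
  F(1) − F(−1) = -67/12 − (133/12) = -50/3.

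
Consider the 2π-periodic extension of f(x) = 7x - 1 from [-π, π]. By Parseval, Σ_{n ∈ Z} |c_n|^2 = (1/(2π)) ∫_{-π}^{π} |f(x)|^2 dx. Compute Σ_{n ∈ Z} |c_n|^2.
Σ |c_n|^2 = 49π^2/3 + 1

Expand and integrate term by term over [-π, π]:
  ∫ (7x)^2 dx = 49·(2π^3/3); ∫ 2·7·(-1)·x dx = 0 (odd integrand); ∫ (-1)^2 dx = 1·2π.
So (1/(2π)) ∫_{-π}^{π} (7x - 1)^2 dx = 49π^2/3 + 1 = 49π^2/3 + 1.
Parseval ⇒ Σ |c_n|^2 = 49π^2/3 + 1.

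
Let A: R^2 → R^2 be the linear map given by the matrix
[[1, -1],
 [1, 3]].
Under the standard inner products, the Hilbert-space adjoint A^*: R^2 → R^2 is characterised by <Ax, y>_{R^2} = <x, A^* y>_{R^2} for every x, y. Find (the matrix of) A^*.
A^* = A^T =
[[1, 1],
 [-1, 3]]

For real matrices with standard dot products, the defining identity <Ax, y> = <x, A^* y> gives (Ax)^T y = x^T (A^*) y, i.e. x^T A^T y = x^T (A^*) y. Since this holds for all x, y, we must have A^* = A^T. Therefore
A^* =
[[1, 1],
 [-1, 3]].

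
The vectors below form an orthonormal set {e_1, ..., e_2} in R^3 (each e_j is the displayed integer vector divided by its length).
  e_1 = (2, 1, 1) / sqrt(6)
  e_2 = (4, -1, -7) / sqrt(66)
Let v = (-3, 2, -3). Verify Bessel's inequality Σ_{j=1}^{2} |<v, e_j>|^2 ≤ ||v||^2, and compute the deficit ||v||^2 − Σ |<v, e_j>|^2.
Σ |<v, e_j>|^2 = 98/11; ||v||^2 = 22; deficit = 144/11

Write each e_j = u_j / sqrt(<u_j, u_j>) where u_j is the displayed integer vector. Then <v, e_j> = <v, u_j> / sqrt(<u_j, u_j>), so |<v, e_j>|^2 = <v, u_j>^2 / <u_j, u_j>.
Coefficients: <v, e_1> = -7/sqrt(6), <v, e_2> = 7/sqrt(66).
Square and sum: Σ |<v, e_j>|^2 = 98/11.
Compute ||v||^2 = v·v = 22.
Deficit = 22 − 98/11 = 144/11 ≥ 0, confirming Bessel's inequality. (The deficit equals ||v − Σ <v,e_j> e_j||^2, the squared distance from v to span{e_j}.)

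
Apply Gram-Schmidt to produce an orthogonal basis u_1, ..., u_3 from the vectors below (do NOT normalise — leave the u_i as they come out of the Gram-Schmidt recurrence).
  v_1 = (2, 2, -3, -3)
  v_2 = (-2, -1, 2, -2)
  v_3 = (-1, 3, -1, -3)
Orthogonal basis:
  u_1 = (2, 2, -3, -3)
  u_2 = (-20/13, -7/13, 17/13, -35/13)
  u_3 = (-203/151, 314/151, 14/151, 60/151)

Apply the Gram-Schmidt recurrence
  u_1 = v_1
  u_i = v_i − Σ_{j<i} ((v_i · u_j) / (u_j · u_j)) · u_j.

Step by step this gives:
  u_1 = (2, 2, -3, -3)
  u_2 = (-20/13, -7/13, 17/13, -35/13)
  u_3 = (-203/151, 314/151, 14/151, 60/151)

Orthogonality check:
  u_2 · u_1 = 0 (should be 0)
  u_3 · u_1 = 0 (should be 0)
  u_3 · u_2 = 0 (should be 0)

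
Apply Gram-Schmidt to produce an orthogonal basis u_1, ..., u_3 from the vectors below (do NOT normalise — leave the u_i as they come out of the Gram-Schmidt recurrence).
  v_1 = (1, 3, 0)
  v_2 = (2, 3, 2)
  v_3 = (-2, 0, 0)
Orthogonal basis:
  u_1 = (1, 3, 0)
  u_2 = (9/10, -3/10, 2)
  u_3 = (-72/49, 24/49, 36/49)

Apply the Gram-Schmidt recurrence
  u_1 = v_1
  u_i = v_i − Σ_{j<i} ((v_i · u_j) / (u_j · u_j)) · u_j.

Step by step this gives:
  u_1 = (1, 3, 0)
  u_2 = (9/10, -3/10, 2)
  u_3 = (-72/49, 24/49, 36/49)

Orthogonality check:
  u_2 · u_1 = 0 (should be 0)
  u_3 · u_1 = 0 (should be 0)
  u_3 · u_2 = 0 (should be 0)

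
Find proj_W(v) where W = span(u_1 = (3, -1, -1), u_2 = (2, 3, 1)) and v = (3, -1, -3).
proj_W(v) = (247/75, -26/15, -104/75)

Set up U = [u_1 | ... | u_2] ∈ R^(3×2). The projector onto W = col(U) is P = U (U^T U)^(-1) U^T.
Compute U^T U =
  [11, 2]
  [2, 14],
and U^T v = (13, 0).
Solve U^T U · c = U^T v for the coefficients: c = (91/75, -13/75). The projection is proj_W(v) = U c.
Check: (v - proj_W(v)) · u_1 = 0  (should be 0).
Check: (v - proj_W(v)) · u_2 = 0  (should be 0).
Result: proj_W(v) = (247/75, -26/15, -104/75).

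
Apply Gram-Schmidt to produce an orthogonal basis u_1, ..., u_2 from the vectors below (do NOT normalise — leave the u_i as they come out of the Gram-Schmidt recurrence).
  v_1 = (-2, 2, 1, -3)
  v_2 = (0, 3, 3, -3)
Orthogonal basis:
  u_1 = (-2, 2, 1, -3)
  u_2 = (2, 1, 2, 0)

Apply the Gram-Schmidt recurrence
  u_1 = v_1
  u_i = v_i − Σ_{j<i} ((v_i · u_j) / (u_j · u_j)) · u_j.

Step by step this gives:
  u_1 = (-2, 2, 1, -3)
  u_2 = (2, 1, 2, 0)

Orthogonality check:
  u_2 · u_1 = 0 (should be 0)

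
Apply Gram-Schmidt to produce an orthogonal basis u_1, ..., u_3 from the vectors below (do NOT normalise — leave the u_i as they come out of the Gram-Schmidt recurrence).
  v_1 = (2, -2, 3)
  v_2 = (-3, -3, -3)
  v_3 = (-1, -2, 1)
Orthogonal basis:
  u_1 = (2, -2, 3)
  u_2 = (-33/17, -69/17, -24/17)
  u_3 = (-5/6, 1/6, 2/3)

Apply the Gram-Schmidt recurrence
  u_1 = v_1
  u_i = v_i − Σ_{j<i} ((v_i · u_j) / (u_j · u_j)) · u_j.

Step by step this gives:
  u_1 = (2, -2, 3)
  u_2 = (-33/17, -69/17, -24/17)
  u_3 = (-5/6, 1/6, 2/3)

Orthogonality check:
  u_2 · u_1 = 0 (should be 0)
  u_3 · u_1 = 0 (should be 0)
  u_3 · u_2 = 0 (should be 0)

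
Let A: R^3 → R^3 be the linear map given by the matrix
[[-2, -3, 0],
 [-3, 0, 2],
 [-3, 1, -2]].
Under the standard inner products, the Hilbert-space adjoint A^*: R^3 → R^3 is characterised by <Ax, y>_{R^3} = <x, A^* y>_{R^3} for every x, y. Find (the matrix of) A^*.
A^* = A^T =
[[-2, -3, -3],
 [-3, 0, 1],
 [0, 2, -2]]

For real matrices with standard dot products, the defining identity <Ax, y> = <x, A^* y> gives (Ax)^T y = x^T (A^*) y, i.e. x^T A^T y = x^T (A^*) y. Since this holds for all x, y, we must have A^* = A^T. Therefore
A^* =
[[-2, -3, -3],
 [-3, 0, 1],
 [0, 2, -2]].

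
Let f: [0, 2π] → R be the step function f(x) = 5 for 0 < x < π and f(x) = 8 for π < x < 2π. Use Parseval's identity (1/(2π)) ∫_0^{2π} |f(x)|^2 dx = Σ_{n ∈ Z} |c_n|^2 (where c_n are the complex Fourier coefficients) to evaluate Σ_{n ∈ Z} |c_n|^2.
Σ |c_n|^2 = 89/2

Parseval equates the L^2 energy of f (normalised by 1/(2π)) with the ℓ^2 sum of its Fourier coefficients: (1/(2π)) ∫_0^{2π} |f|^2 = Σ |c_n|^2.
Compute the left side: (1/(2π)) [∫_0^π 5^2 dx + ∫_π^{2π} 8^2 dx] = (1/(2π)) · (25π + 64π) = (25 + 64)/2 = 89/2.
So Σ_{n ∈ Z} |c_n|^2 = 89/2.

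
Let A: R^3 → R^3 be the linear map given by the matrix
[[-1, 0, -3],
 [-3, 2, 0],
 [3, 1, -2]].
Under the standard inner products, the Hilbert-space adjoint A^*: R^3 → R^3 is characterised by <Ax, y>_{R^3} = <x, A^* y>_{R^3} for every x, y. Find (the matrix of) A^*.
A^* = A^T =
[[-1, -3, 3],
 [0, 2, 1],
 [-3, 0, -2]]

For real matrices with standard dot products, the defining identity <Ax, y> = <x, A^* y> gives (Ax)^T y = x^T (A^*) y, i.e. x^T A^T y = x^T (A^*) y. Since this holds for all x, y, we must have A^* = A^T. Therefore
A^* =
[[-1, -3, 3],
 [0, 2, 1],
 [-3, 0, -2]].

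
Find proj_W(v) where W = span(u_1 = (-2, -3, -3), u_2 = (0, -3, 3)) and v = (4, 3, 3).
proj_W(v) = (26/11, 39/11, 39/11)

Set up U = [u_1 | ... | u_2] ∈ R^(3×2). The projector onto W = col(U) is P = U (U^T U)^(-1) U^T.
Compute U^T U =
  [22, 0]
  [0, 18],
and U^T v = (-26, 0).
Solve U^T U · c = U^T v for the coefficients: c = (-13/11, 0). The projection is proj_W(v) = U c.
Check: (v - proj_W(v)) · u_1 = 0  (should be 0).
Check: (v - proj_W(v)) · u_2 = 0  (should be 0).
Result: proj_W(v) = (26/11, 39/11, 39/11).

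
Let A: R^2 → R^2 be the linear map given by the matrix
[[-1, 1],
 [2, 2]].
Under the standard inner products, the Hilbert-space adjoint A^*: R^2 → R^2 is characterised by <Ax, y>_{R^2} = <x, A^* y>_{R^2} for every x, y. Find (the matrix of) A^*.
A^* = A^T =
[[-1, 2],
 [1, 2]]

For real matrices with standard dot products, the defining identity <Ax, y> = <x, A^* y> gives (Ax)^T y = x^T (A^*) y, i.e. x^T A^T y = x^T (A^*) y. Since this holds for all x, y, we must have A^* = A^T. Therefore
A^* =
[[-1, 2],
 [1, 2]].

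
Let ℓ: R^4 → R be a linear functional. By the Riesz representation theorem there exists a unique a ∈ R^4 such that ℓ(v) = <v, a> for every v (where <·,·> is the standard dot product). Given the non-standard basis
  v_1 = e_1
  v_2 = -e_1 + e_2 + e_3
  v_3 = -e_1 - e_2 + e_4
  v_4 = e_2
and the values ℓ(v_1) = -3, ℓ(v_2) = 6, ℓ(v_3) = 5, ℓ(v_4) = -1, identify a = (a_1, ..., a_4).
a = (-3, -1, 4, 1)

Write a = (a_1, ..., a_4) in the standard basis. For each basis vector v_i, ℓ(v_i) = <v_i, a> is a linear equation in the a_j's. Collect the n equations into a matrix system V a = ℓ, where row i of V is v_i (expressed in the standard basis). Since V is invertible (lower-triangular with 1s on the diagonal, up to permutation), solve by back-substitution:
  V =
[[1, 0, 0, 0],
 [-1, 1, 1, 0],
 [-1, -1, 0, 1],
 [0, 1, 0, 0]]
  V a = (-3, 6, 5, -1)
Solving gives a = (-3, -1, 4, 1).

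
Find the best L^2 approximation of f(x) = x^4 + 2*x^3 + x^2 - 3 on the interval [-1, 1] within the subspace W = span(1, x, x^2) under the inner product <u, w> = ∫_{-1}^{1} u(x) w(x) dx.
g(x) = 13*x^2/7 + 6*x/5 - 108/35

The best approximation g ∈ W is the orthogonal projection of f onto W. Writing g = a_0 + a_1 x + a_2 x^2, the coefficients solve the normal equations G · a = b where
  G_{ij} = <φ_i, φ_j> and b_i = <f, φ_i>, with φ_0 = 1, φ_1 = x, φ_2 = x^2.
G =
  [2, 0, 2/3]
  [0, 2/3, 0]
  [2/3, 0, 2/5],
b = (-74/15, 4/5, -46/35).
Solving gives a_0 = -108/35, a_1 = 6/5, a_2 = 13/7, so
  g(x) = 13*x^2/7 + 6*x/5 - 108/35.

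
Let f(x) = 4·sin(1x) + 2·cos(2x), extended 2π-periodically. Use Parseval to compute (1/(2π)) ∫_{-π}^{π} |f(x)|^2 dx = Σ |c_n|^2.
Σ |c_n|^2 = 10

Expand |f|^2 and use orthogonality of {sin(nx), cos(mx)} on [-π, π]:
  ∫_{-π}^{π} sin(nx)^2 dx = π, ∫ cos(mx)^2 dx = π, and cross terms integrate to 0.
So ∫_{-π}^{π} f(x)^2 dx = 4^2 · π + 2^2 · π = (16 + 4)π.
Divide by 2π: (16 + 4)/2 = 10.
By Parseval, this equals Σ |c_n|^2.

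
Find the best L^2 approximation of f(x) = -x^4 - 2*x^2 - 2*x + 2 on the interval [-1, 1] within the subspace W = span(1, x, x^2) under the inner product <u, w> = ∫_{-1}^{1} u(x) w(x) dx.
g(x) = -20*x^2/7 - 2*x + 73/35

The best approximation g ∈ W is the orthogonal projection of f onto W. Writing g = a_0 + a_1 x + a_2 x^2, the coefficients solve the normal equations G · a = b where
  G_{ij} = <φ_i, φ_j> and b_i = <f, φ_i>, with φ_0 = 1, φ_1 = x, φ_2 = x^2.
G =
  [2, 0, 2/3]
  [0, 2/3, 0]
  [2/3, 0, 2/5],
b = (34/15, -4/3, 26/105).
Solving gives a_0 = 73/35, a_1 = -2, a_2 = -20/7, so
  g(x) = -20*x^2/7 - 2*x + 73/35.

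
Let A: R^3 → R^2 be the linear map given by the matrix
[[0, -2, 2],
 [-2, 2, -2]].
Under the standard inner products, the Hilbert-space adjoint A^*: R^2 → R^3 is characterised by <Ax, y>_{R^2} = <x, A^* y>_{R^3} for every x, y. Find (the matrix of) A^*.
A^* = A^T =
[[0, -2],
 [-2, 2],
 [2, -2]]

For real matrices with standard dot products, the defining identity <Ax, y> = <x, A^* y> gives (Ax)^T y = x^T (A^*) y, i.e. x^T A^T y = x^T (A^*) y. Since this holds for all x, y, we must have A^* = A^T. Therefore
A^* =
[[0, -2],
 [-2, 2],
 [2, -2]].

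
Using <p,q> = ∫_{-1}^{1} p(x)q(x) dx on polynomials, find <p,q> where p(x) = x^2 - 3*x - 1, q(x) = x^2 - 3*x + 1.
<p,q> = 22/5

Expand the product: p(x)·q(x) = x^4 - 6*x^3 + 9*x^2 - 1.
∫_{-1}^{1} of each monomial x^k gives [2/(k+1) if k even, 0 if k odd]. Integrating term-by-term (or equivalently evaluating the antiderivative F(x) = x^5/5 - 3*x^4/2 + 3*x^3 - x at the endpoints):
  F(1) − F(−1) = 7/10 − (-37/10) = 22/5.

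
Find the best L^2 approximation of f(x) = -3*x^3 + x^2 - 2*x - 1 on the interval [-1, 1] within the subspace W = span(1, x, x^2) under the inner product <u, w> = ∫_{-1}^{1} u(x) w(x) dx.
g(x) = x^2 - 19*x/5 - 1

The best approximation g ∈ W is the orthogonal projection of f onto W. Writing g = a_0 + a_1 x + a_2 x^2, the coefficients solve the normal equations G · a = b where
  G_{ij} = <φ_i, φ_j> and b_i = <f, φ_i>, with φ_0 = 1, φ_1 = x, φ_2 = x^2.
G =
  [2, 0, 2/3]
  [0, 2/3, 0]
  [2/3, 0, 2/5],
b = (-4/3, -38/15, -4/15).
Solving gives a_0 = -1, a_1 = -19/5, a_2 = 1, so
  g(x) = x^2 - 19*x/5 - 1.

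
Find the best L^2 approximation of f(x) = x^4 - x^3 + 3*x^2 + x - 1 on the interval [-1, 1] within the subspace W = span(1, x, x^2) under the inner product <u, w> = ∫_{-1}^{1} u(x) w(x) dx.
g(x) = 27*x^2/7 + 2*x/5 - 38/35

The best approximation g ∈ W is the orthogonal projection of f onto W. Writing g = a_0 + a_1 x + a_2 x^2, the coefficients solve the normal equations G · a = b where
  G_{ij} = <φ_i, φ_j> and b_i = <f, φ_i>, with φ_0 = 1, φ_1 = x, φ_2 = x^2.
G =
  [2, 0, 2/3]
  [0, 2/3, 0]
  [2/3, 0, 2/5],
b = (2/5, 4/15, 86/105).
Solving gives a_0 = -38/35, a_1 = 2/5, a_2 = 27/7, so
  g(x) = 27*x^2/7 + 2*x/5 - 38/35.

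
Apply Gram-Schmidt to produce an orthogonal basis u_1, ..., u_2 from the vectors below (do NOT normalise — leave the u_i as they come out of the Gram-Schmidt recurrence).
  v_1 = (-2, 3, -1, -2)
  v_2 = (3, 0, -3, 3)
Orthogonal basis:
  u_1 = (-2, 3, -1, -2)
  u_2 = (2, 3/2, -7/2, 2)

Apply the Gram-Schmidt recurrence
  u_1 = v_1
  u_i = v_i − Σ_{j<i} ((v_i · u_j) / (u_j · u_j)) · u_j.

Step by step this gives:
  u_1 = (-2, 3, -1, -2)
  u_2 = (2, 3/2, -7/2, 2)

Orthogonality check:
  u_2 · u_1 = 0 (should be 0)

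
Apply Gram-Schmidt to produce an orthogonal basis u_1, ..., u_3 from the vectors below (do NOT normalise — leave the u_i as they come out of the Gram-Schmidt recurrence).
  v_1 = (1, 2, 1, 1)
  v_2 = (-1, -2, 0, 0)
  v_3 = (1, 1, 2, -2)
Orthogonal basis:
  u_1 = (1, 2, 1, 1)
  u_2 = (-2/7, -4/7, 5/7, 5/7)
  u_3 = (2/5, -1/5, 2, -2)

Apply the Gram-Schmidt recurrence
  u_1 = v_1
  u_i = v_i − Σ_{j<i} ((v_i · u_j) / (u_j · u_j)) · u_j.

Step by step this gives:
  u_1 = (1, 2, 1, 1)
  u_2 = (-2/7, -4/7, 5/7, 5/7)
  u_3 = (2/5, -1/5, 2, -2)

Orthogonality check:
  u_2 · u_1 = 0 (should be 0)
  u_3 · u_1 = 0 (should be 0)
  u_3 · u_2 = 0 (should be 0)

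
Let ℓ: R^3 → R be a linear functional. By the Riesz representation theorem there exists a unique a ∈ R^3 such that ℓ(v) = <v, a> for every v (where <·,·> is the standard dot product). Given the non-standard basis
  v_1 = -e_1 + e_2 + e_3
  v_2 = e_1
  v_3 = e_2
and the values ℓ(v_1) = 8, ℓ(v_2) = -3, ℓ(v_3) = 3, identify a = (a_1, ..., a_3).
a = (-3, 3, 2)

Write a = (a_1, ..., a_3) in the standard basis. For each basis vector v_i, ℓ(v_i) = <v_i, a> is a linear equation in the a_j's. Collect the n equations into a matrix system V a = ℓ, where row i of V is v_i (expressed in the standard basis). Since V is invertible (lower-triangular with 1s on the diagonal, up to permutation), solve by back-substitution:
  V =
[[-1, 1, 1],
 [1, 0, 0],
 [0, 1, 0]]
  V a = (8, -3, 3)
Solving gives a = (-3, 3, 2).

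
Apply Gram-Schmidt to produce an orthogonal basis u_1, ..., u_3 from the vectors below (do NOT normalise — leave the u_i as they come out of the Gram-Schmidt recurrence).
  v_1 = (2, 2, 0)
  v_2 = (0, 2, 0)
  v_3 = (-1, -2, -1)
Orthogonal basis:
  u_1 = (2, 2, 0)
  u_2 = (-1, 1, 0)
  u_3 = (0, 0, -1)

Apply the Gram-Schmidt recurrence
  u_1 = v_1
  u_i = v_i − Σ_{j<i} ((v_i · u_j) / (u_j · u_j)) · u_j.

Step by step this gives:
  u_1 = (2, 2, 0)
  u_2 = (-1, 1, 0)
  u_3 = (0, 0, -1)

Orthogonality check:
  u_2 · u_1 = 0 (should be 0)
  u_3 · u_1 = 0 (should be 0)
  u_3 · u_2 = 0 (should be 0)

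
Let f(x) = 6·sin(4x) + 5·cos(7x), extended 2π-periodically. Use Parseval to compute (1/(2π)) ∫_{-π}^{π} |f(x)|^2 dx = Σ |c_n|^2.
Σ |c_n|^2 = 61/2

Expand |f|^2 and use orthogonality of {sin(nx), cos(mx)} on [-π, π]:
  ∫_{-π}^{π} sin(nx)^2 dx = π, ∫ cos(mx)^2 dx = π, and cross terms integrate to 0.
So ∫_{-π}^{π} f(x)^2 dx = 6^2 · π + 5^2 · π = (36 + 25)π.
Divide by 2π: (36 + 25)/2 = 61/2.
By Parseval, this equals Σ |c_n|^2.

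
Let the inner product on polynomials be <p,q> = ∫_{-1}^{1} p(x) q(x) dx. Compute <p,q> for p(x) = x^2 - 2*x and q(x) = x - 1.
<p,q> = -2

Expand the product: p(x)·q(x) = x^3 - 3*x^2 + 2*x.
∫_{-1}^{1} of each monomial x^k gives [2/(k+1) if k even, 0 if k odd]. Integrating term-by-term (or equivalently evaluating the antiderivative F(x) = x^4/4 - x^3 + x^2 at the endpoints):
  F(1) − F(−1) = 1/4 − (9/4) = -2.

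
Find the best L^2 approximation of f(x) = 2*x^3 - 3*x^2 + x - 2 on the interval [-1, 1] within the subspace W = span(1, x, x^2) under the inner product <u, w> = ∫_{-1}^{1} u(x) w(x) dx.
g(x) = -3*x^2 + 11*x/5 - 2

The best approximation g ∈ W is the orthogonal projection of f onto W. Writing g = a_0 + a_1 x + a_2 x^2, the coefficients solve the normal equations G · a = b where
  G_{ij} = <φ_i, φ_j> and b_i = <f, φ_i>, with φ_0 = 1, φ_1 = x, φ_2 = x^2.
G =
  [2, 0, 2/3]
  [0, 2/3, 0]
  [2/3, 0, 2/5],
b = (-6, 22/15, -38/15).
Solving gives a_0 = -2, a_1 = 11/5, a_2 = -3, so
  g(x) = -3*x^2 + 11*x/5 - 2.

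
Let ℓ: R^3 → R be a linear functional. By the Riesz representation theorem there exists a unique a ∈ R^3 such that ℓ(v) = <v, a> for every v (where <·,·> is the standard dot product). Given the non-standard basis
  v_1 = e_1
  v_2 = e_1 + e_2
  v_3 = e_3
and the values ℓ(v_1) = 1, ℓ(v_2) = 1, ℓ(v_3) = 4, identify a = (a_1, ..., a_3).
a = (1, 0, 4)

Write a = (a_1, ..., a_3) in the standard basis. For each basis vector v_i, ℓ(v_i) = <v_i, a> is a linear equation in the a_j's. Collect the n equations into a matrix system V a = ℓ, where row i of V is v_i (expressed in the standard basis). Since V is invertible (lower-triangular with 1s on the diagonal, up to permutation), solve by back-substitution:
  V =
[[1, 0, 0],
 [1, 1, 0],
 [0, 0, 1]]
  V a = (1, 1, 4)
Solving gives a = (1, 0, 4).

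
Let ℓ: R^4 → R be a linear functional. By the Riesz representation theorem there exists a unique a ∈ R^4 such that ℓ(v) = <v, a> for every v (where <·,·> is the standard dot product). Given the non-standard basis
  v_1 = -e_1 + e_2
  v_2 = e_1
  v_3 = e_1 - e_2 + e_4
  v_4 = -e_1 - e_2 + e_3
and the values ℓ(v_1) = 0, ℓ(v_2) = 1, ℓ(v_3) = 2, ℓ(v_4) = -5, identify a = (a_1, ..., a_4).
a = (1, 1, -3, 2)

Write a = (a_1, ..., a_4) in the standard basis. For each basis vector v_i, ℓ(v_i) = <v_i, a> is a linear equation in the a_j's. Collect the n equations into a matrix system V a = ℓ, where row i of V is v_i (expressed in the standard basis). Since V is invertible (lower-triangular with 1s on the diagonal, up to permutation), solve by back-substitution:
  V =
[[-1, 1, 0, 0],
 [1, 0, 0, 0],
 [1, -1, 0, 1],
 [-1, -1, 1, 0]]
  V a = (0, 1, 2, -5)
Solving gives a = (1, 1, -3, 2).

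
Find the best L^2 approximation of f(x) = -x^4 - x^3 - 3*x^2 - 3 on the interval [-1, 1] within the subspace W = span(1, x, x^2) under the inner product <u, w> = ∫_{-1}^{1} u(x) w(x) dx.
g(x) = -27*x^2/7 - 3*x/5 - 102/35

The best approximation g ∈ W is the orthogonal projection of f onto W. Writing g = a_0 + a_1 x + a_2 x^2, the coefficients solve the normal equations G · a = b where
  G_{ij} = <φ_i, φ_j> and b_i = <f, φ_i>, with φ_0 = 1, φ_1 = x, φ_2 = x^2.
G =
  [2, 0, 2/3]
  [0, 2/3, 0]
  [2/3, 0, 2/5],
b = (-42/5, -2/5, -122/35).
Solving gives a_0 = -102/35, a_1 = -3/5, a_2 = -27/7, so
  g(x) = -27*x^2/7 - 3*x/5 - 102/35.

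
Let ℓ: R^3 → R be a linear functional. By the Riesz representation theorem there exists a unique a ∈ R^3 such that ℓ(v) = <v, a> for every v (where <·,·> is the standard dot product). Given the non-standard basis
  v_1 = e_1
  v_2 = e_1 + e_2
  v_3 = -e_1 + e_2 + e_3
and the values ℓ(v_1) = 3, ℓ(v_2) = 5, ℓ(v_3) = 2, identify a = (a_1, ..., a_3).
a = (3, 2, 3)

Write a = (a_1, ..., a_3) in the standard basis. For each basis vector v_i, ℓ(v_i) = <v_i, a> is a linear equation in the a_j's. Collect the n equations into a matrix system V a = ℓ, where row i of V is v_i (expressed in the standard basis). Since V is invertible (lower-triangular with 1s on the diagonal, up to permutation), solve by back-substitution:
  V =
[[1, 0, 0],
 [1, 1, 0],
 [-1, 1, 1]]
  V a = (3, 5, 2)
Solving gives a = (3, 2, 3).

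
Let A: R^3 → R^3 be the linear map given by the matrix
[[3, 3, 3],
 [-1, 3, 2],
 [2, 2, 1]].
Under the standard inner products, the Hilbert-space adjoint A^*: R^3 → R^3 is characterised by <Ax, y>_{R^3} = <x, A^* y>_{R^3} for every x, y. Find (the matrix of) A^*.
A^* = A^T =
[[3, -1, 2],
 [3, 3, 2],
 [3, 2, 1]]

For real matrices with standard dot products, the defining identity <Ax, y> = <x, A^* y> gives (Ax)^T y = x^T (A^*) y, i.e. x^T A^T y = x^T (A^*) y. Since this holds for all x, y, we must have A^* = A^T. Therefore
A^* =
[[3, -1, 2],
 [3, 3, 2],
 [3, 2, 1]].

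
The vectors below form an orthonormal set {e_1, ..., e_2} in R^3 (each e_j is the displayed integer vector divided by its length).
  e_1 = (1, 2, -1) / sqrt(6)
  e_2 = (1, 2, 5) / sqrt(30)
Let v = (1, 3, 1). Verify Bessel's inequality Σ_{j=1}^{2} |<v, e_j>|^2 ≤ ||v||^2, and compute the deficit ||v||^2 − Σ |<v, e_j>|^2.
Σ |<v, e_j>|^2 = 54/5; ||v||^2 = 11; deficit = 1/5

Write each e_j = u_j / sqrt(<u_j, u_j>) where u_j is the displayed integer vector. Then <v, e_j> = <v, u_j> / sqrt(<u_j, u_j>), so |<v, e_j>|^2 = <v, u_j>^2 / <u_j, u_j>.
Coefficients: <v, e_1> = 6/sqrt(6), <v, e_2> = 12/sqrt(30).
Square and sum: Σ |<v, e_j>|^2 = 54/5.
Compute ||v||^2 = v·v = 11.
Deficit = 11 − 54/5 = 1/5 ≥ 0, confirming Bessel's inequality. (The deficit equals ||v − Σ <v,e_j> e_j||^2, the squared distance from v to span{e_j}.)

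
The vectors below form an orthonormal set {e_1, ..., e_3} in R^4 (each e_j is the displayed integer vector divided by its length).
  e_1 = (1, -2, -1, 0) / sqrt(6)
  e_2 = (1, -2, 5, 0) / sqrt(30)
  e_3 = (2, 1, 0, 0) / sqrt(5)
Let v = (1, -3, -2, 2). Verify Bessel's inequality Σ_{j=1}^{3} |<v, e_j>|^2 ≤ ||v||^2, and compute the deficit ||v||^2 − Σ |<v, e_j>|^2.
Σ |<v, e_j>|^2 = 14; ||v||^2 = 18; deficit = 4

Write each e_j = u_j / sqrt(<u_j, u_j>) where u_j is the displayed integer vector. Then <v, e_j> = <v, u_j> / sqrt(<u_j, u_j>), so |<v, e_j>|^2 = <v, u_j>^2 / <u_j, u_j>.
Coefficients: <v, e_1> = 9/sqrt(6), <v, e_2> = -3/sqrt(30), <v, e_3> = -1/sqrt(5).
Square and sum: Σ |<v, e_j>|^2 = 14.
Compute ||v||^2 = v·v = 18.
Deficit = 18 − 14 = 4 ≥ 0, confirming Bessel's inequality. (The deficit equals ||v − Σ <v,e_j> e_j||^2, the squared distance from v to span{e_j}.)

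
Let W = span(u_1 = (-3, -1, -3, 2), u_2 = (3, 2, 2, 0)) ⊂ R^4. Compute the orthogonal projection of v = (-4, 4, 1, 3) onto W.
proj_W(v) = (-6/17, 43/34, -59/34, 3)

Set up U = [u_1 | ... | u_2] ∈ R^(4×2). The projector onto W = col(U) is P = U (U^T U)^(-1) U^T.
Compute U^T U =
  [23, -17]
  [-17, 17],
and U^T v = (11, -2).
Solve U^T U · c = U^T v for the coefficients: c = (3/2, 47/34). The projection is proj_W(v) = U c.
Check: (v - proj_W(v)) · u_1 = 0  (should be 0).
Check: (v - proj_W(v)) · u_2 = 0  (should be 0).
Result: proj_W(v) = (-6/17, 43/34, -59/34, 3).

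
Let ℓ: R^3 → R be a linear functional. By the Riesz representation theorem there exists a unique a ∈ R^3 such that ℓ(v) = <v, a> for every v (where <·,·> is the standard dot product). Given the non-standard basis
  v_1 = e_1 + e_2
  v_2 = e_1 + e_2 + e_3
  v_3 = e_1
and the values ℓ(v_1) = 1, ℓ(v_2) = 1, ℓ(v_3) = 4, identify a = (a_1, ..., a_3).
a = (4, -3, 0)

Write a = (a_1, ..., a_3) in the standard basis. For each basis vector v_i, ℓ(v_i) = <v_i, a> is a linear equation in the a_j's. Collect the n equations into a matrix system V a = ℓ, where row i of V is v_i (expressed in the standard basis). Since V is invertible (lower-triangular with 1s on the diagonal, up to permutation), solve by back-substitution:
  V =
[[1, 1, 0],
 [1, 1, 1],
 [1, 0, 0]]
  V a = (1, 1, 4)
Solving gives a = (4, -3, 0).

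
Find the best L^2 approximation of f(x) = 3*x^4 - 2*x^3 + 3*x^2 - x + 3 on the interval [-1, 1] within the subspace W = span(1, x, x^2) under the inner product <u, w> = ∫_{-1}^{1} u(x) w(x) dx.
g(x) = 39*x^2/7 - 11*x/5 + 96/35

The best approximation g ∈ W is the orthogonal projection of f onto W. Writing g = a_0 + a_1 x + a_2 x^2, the coefficients solve the normal equations G · a = b where
  G_{ij} = <φ_i, φ_j> and b_i = <f, φ_i>, with φ_0 = 1, φ_1 = x, φ_2 = x^2.
G =
  [2, 0, 2/3]
  [0, 2/3, 0]
  [2/3, 0, 2/5],
b = (46/5, -22/15, 142/35).
Solving gives a_0 = 96/35, a_1 = -11/5, a_2 = 39/7, so
  g(x) = 39*x^2/7 - 11*x/5 + 96/35.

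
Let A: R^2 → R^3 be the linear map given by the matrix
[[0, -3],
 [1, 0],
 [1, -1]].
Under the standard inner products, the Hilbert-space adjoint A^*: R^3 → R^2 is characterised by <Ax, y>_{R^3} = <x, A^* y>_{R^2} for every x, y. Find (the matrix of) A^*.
A^* = A^T =
[[0, 1, 1],
 [-3, 0, -1]]

For real matrices with standard dot products, the defining identity <Ax, y> = <x, A^* y> gives (Ax)^T y = x^T (A^*) y, i.e. x^T A^T y = x^T (A^*) y. Since this holds for all x, y, we must have A^* = A^T. Therefore
A^* =
[[0, 1, 1],
 [-3, 0, -1]].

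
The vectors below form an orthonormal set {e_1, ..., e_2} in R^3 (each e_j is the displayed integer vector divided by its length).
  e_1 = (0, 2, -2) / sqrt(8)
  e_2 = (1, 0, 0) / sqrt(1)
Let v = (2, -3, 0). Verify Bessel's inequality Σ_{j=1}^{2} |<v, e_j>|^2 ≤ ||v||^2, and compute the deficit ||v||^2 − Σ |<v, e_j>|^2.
Σ |<v, e_j>|^2 = 17/2; ||v||^2 = 13; deficit = 9/2

Write each e_j = u_j / sqrt(<u_j, u_j>) where u_j is the displayed integer vector. Then <v, e_j> = <v, u_j> / sqrt(<u_j, u_j>), so |<v, e_j>|^2 = <v, u_j>^2 / <u_j, u_j>.
Coefficients: <v, e_1> = -6/sqrt(8), <v, e_2> = 2/sqrt(1).
Square and sum: Σ |<v, e_j>|^2 = 17/2.
Compute ||v||^2 = v·v = 13.
Deficit = 13 − 17/2 = 9/2 ≥ 0, confirming Bessel's inequality. (The deficit equals ||v − Σ <v,e_j> e_j||^2, the squared distance from v to span{e_j}.)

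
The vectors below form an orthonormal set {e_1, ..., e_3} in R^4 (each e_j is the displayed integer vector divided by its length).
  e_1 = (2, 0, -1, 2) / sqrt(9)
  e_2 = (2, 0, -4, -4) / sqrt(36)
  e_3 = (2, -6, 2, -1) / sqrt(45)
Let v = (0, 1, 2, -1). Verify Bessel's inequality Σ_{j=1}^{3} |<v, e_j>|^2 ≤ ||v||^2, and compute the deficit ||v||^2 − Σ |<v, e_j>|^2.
Σ |<v, e_j>|^2 = 101/45; ||v||^2 = 6; deficit = 169/45

Write each e_j = u_j / sqrt(<u_j, u_j>) where u_j is the displayed integer vector. Then <v, e_j> = <v, u_j> / sqrt(<u_j, u_j>), so |<v, e_j>|^2 = <v, u_j>^2 / <u_j, u_j>.
Coefficients: <v, e_1> = -4/sqrt(9), <v, e_2> = -4/sqrt(36), <v, e_3> = -1/sqrt(45).
Square and sum: Σ |<v, e_j>|^2 = 101/45.
Compute ||v||^2 = v·v = 6.
Deficit = 6 − 101/45 = 169/45 ≥ 0, confirming Bessel's inequality. (The deficit equals ||v − Σ <v,e_j> e_j||^2, the squared distance from v to span{e_j}.)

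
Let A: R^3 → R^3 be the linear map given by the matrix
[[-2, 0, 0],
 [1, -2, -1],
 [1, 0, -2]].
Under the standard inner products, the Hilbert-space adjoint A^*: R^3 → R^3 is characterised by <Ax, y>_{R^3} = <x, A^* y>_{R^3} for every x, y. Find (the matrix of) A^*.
A^* = A^T =
[[-2, 1, 1],
 [0, -2, 0],
 [0, -1, -2]]

For real matrices with standard dot products, the defining identity <Ax, y> = <x, A^* y> gives (Ax)^T y = x^T (A^*) y, i.e. x^T A^T y = x^T (A^*) y. Since this holds for all x, y, we must have A^* = A^T. Therefore
A^* =
[[-2, 1, 1],
 [0, -2, 0],
 [0, -1, -2]].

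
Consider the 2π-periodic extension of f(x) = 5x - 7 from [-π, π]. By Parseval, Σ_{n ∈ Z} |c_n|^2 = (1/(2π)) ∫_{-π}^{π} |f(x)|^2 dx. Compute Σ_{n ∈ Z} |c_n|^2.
Σ |c_n|^2 = 25π^2/3 + 49

Expand and integrate term by term over [-π, π]:
  ∫ (5x)^2 dx = 25·(2π^3/3); ∫ 2·5·(-7)·x dx = 0 (odd integrand); ∫ (-7)^2 dx = 49·2π.
So (1/(2π)) ∫_{-π}^{π} (5x - 7)^2 dx = 25π^2/3 + 49 = 25π^2/3 + 49.
Parseval ⇒ Σ |c_n|^2 = 25π^2/3 + 49.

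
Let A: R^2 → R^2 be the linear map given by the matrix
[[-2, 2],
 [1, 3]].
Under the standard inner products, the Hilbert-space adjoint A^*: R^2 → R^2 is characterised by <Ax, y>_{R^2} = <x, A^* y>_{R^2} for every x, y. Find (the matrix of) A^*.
A^* = A^T =
[[-2, 1],
 [2, 3]]

For real matrices with standard dot products, the defining identity <Ax, y> = <x, A^* y> gives (Ax)^T y = x^T (A^*) y, i.e. x^T A^T y = x^T (A^*) y. Since this holds for all x, y, we must have A^* = A^T. Therefore
A^* =
[[-2, 1],
 [2, 3]].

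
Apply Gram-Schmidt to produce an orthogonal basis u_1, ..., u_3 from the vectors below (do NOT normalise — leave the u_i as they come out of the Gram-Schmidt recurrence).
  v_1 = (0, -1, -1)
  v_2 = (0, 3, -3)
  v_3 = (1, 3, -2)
Orthogonal basis:
  u_1 = (0, -1, -1)
  u_2 = (0, 3, -3)
  u_3 = (1, 0, 0)

Apply the Gram-Schmidt recurrence
  u_1 = v_1
  u_i = v_i − Σ_{j<i} ((v_i · u_j) / (u_j · u_j)) · u_j.

Step by step this gives:
  u_1 = (0, -1, -1)
  u_2 = (0, 3, -3)
  u_3 = (1, 0, 0)

Orthogonality check:
  u_2 · u_1 = 0 (should be 0)
  u_3 · u_1 = 0 (should be 0)
  u_3 · u_2 = 0 (should be 0)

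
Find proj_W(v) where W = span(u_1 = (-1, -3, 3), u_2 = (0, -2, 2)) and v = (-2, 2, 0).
proj_W(v) = (-2, 1, -1)

Set up U = [u_1 | ... | u_2] ∈ R^(3×2). The projector onto W = col(U) is P = U (U^T U)^(-1) U^T.
Compute U^T U =
  [19, 12]
  [12, 8],
and U^T v = (-4, -4).
Solve U^T U · c = U^T v for the coefficients: c = (2, -7/2). The projection is proj_W(v) = U c.
Check: (v - proj_W(v)) · u_1 = 0  (should be 0).
Check: (v - proj_W(v)) · u_2 = 0  (should be 0).
Result: proj_W(v) = (-2, 1, -1).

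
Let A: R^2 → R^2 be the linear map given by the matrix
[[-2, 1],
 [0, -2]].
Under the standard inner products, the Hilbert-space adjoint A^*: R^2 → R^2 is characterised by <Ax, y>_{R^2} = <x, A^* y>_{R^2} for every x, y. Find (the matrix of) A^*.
A^* = A^T =
[[-2, 0],
 [1, -2]]

For real matrices with standard dot products, the defining identity <Ax, y> = <x, A^* y> gives (Ax)^T y = x^T (A^*) y, i.e. x^T A^T y = x^T (A^*) y. Since this holds for all x, y, we must have A^* = A^T. Therefore
A^* =
[[-2, 0],
 [1, -2]].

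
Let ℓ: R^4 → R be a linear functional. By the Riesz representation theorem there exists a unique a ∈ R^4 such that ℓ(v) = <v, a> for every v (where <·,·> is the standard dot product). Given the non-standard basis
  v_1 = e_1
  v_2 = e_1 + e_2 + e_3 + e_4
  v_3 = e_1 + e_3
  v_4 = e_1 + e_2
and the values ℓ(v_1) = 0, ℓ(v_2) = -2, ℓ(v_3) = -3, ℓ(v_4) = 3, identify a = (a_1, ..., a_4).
a = (0, 3, -3, -2)

Write a = (a_1, ..., a_4) in the standard basis. For each basis vector v_i, ℓ(v_i) = <v_i, a> is a linear equation in the a_j's. Collect the n equations into a matrix system V a = ℓ, where row i of V is v_i (expressed in the standard basis). Since V is invertible (lower-triangular with 1s on the diagonal, up to permutation), solve by back-substitution:
  V =
[[1, 0, 0, 0],
 [1, 1, 1, 1],
 [1, 0, 1, 0],
 [1, 1, 0, 0]]
  V a = (0, -2, -3, 3)
Solving gives a = (0, 3, -3, -2).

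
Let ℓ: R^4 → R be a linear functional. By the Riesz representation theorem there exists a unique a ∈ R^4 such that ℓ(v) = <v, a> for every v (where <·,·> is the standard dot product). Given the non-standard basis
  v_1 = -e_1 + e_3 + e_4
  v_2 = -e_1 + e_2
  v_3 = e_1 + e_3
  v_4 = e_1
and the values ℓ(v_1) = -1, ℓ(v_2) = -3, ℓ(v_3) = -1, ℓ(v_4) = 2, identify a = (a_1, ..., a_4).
a = (2, -1, -3, 4)

Write a = (a_1, ..., a_4) in the standard basis. For each basis vector v_i, ℓ(v_i) = <v_i, a> is a linear equation in the a_j's. Collect the n equations into a matrix system V a = ℓ, where row i of V is v_i (expressed in the standard basis). Since V is invertible (lower-triangular with 1s on the diagonal, up to permutation), solve by back-substitution:
  V =
[[-1, 0, 1, 1],
 [-1, 1, 0, 0],
 [1, 0, 1, 0],
 [1, 0, 0, 0]]
  V a = (-1, -3, -1, 2)
Solving gives a = (2, -1, -3, 4).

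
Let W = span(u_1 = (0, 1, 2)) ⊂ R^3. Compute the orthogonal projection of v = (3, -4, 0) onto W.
proj_W(v) = (0, -4/5, -8/5)

Set up U = [u_1 | ... | u_1] ∈ R^(3×1). The projector onto W = col(U) is P = U (U^T U)^(-1) U^T.
Compute U^T U =
  [5],
and U^T v = (-4).
Solve U^T U · c = U^T v for the coefficients: c = (-4/5). The projection is proj_W(v) = U c.
Check: (v - proj_W(v)) · u_1 = 0  (should be 0).
Result: proj_W(v) = (0, -4/5, -8/5).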